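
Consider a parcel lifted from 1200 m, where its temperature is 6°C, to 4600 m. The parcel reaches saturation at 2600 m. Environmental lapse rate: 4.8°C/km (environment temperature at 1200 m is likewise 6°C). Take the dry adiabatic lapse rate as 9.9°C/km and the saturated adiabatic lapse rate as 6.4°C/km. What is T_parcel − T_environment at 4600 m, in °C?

Parcel:
  Dry to 2600 m: -9.9 × 1.4 km = -13.86°C, so T = -7.86°C.
  Saturated to 4600 m: -6.4 × 2 km = -12.8°C, so T = -20.66°C.
Environment:
  Environment to 4600 m: -4.8 × 3.4 km = -16.32°C, so T = -10.32°C.
T_parcel − T_env = -20.66 − (-10.32) = -10.34°C

-10.34°C (parcel cooler than environment)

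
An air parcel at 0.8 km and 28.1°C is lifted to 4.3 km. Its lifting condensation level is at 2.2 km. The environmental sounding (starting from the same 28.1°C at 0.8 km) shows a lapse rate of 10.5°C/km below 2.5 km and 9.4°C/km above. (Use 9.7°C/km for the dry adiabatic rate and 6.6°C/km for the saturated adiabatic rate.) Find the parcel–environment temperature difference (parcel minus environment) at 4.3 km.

+7.33°C (parcel warmer than environment)

Parcel:
  800 → 2200 m (dry, 9.7°C/km): ΔT = -9.7 × 1.4 = -13.58°C → T = 14.52°C
  2200 → 4300 m (saturated, 6.6°C/km): ΔT = -6.6 × 2.1 = -13.86°C → T = 0.66°C
Environment:
  800 → 2500 m (environment, lower layer, 10.5°C/km): ΔT = -10.5 × 1.7 = -17.85°C → T = 10.25°C
  2500 → 4300 m (environment, upper layer, 9.4°C/km): ΔT = -9.4 × 1.8 = -16.92°C → T = -6.67°C
T_parcel − T_env = 0.66 − (-6.67) = +7.33°C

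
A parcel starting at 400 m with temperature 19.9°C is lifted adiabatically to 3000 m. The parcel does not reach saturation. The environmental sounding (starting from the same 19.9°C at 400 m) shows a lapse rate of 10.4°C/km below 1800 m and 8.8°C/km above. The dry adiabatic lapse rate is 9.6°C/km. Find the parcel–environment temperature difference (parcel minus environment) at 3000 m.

Parcel:
  From 400 m to 3000 m (dry): cools by 9.6 × 2.6 = 24.96°C, giving -5.06°C.
Environment:
  From 400 m to 1800 m (environment, lower layer): cools by 10.4 × 1.4 = 14.56°C, giving 5.34°C.
  From 1800 m to 3000 m (environment, upper layer): cools by 8.8 × 1.2 = 10.56°C, giving -5.22°C.
T_parcel − T_env = -5.06 − (-5.22) = +0.16°C

+0.16°C (parcel warmer than environment)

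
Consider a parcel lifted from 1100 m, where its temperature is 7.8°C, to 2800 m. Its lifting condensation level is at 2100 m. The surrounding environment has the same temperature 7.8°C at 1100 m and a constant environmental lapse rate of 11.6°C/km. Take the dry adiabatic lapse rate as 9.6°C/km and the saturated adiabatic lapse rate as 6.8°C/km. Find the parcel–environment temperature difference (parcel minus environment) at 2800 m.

+5.36°C (parcel warmer than environment)

Parcel:
  1100–2100 m, dry: Δz = 1 km ⇒ ΔT = -9.6°C; T = -1.8°C
  2100–2800 m, saturated: Δz = 0.7 km ⇒ ΔT = -4.76°C; T = -6.56°C
Environment:
  1100–2800 m, environment: Δz = 1.7 km ⇒ ΔT = -19.72°C; T = -11.92°C
T_parcel − T_env = -6.56 − (-11.92) = +5.36°C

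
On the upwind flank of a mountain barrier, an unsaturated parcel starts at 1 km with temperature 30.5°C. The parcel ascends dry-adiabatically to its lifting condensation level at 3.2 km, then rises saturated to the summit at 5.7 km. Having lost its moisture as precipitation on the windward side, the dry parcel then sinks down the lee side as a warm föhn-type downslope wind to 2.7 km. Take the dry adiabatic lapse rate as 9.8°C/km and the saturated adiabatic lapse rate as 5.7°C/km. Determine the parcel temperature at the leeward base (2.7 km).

Dry to 3200 m: -9.8 × 2.2 km = -21.56°C, so T = 8.94°C.
Saturated to 5700 m: -5.7 × 2.5 km = -14.25°C, so T = -5.31°C.
Dry descent to 2700 m: +9.8 × 3 km = +29.4°C, so T = 24.09°C.

24.09°C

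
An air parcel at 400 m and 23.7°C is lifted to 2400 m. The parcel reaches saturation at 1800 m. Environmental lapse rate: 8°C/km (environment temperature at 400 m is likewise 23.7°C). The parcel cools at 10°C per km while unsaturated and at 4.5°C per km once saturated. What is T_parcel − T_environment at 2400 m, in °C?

-0.7°C (parcel cooler than environment)

Parcel:
  400–1800 m, dry: Δz = 1.4 km ⇒ ΔT = -14°C; T = 9.7°C
  1800–2400 m, saturated: Δz = 0.6 km ⇒ ΔT = -2.7°C; T = 7°C
Environment:
  400–2400 m, environment: Δz = 2 km ⇒ ΔT = -16°C; T = 7.7°C
T_parcel − T_env = 7 − 7.7 = -0.7°C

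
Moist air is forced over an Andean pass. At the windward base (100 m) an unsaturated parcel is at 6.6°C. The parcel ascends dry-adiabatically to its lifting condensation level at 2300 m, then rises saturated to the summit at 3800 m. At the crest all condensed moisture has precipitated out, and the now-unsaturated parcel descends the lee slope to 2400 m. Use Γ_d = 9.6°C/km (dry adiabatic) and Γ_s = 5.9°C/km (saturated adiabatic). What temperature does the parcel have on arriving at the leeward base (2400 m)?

Dry to 2300 m: -9.6 × 2.2 km = -21.12°C, so T = -14.52°C.
Saturated to 3800 m: -5.9 × 1.5 km = -8.85°C, so T = -23.37°C.
Dry descent to 2400 m: +9.6 × 1.4 km = +13.44°C, so T = -9.93°C.

-9.93°C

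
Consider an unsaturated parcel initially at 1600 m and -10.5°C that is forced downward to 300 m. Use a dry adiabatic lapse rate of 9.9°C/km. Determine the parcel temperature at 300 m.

1600–300 m, dry adiabatic: Δz = 1.3 km ⇒ ΔT = +12.87°C; T = 2.37°C

2.37°C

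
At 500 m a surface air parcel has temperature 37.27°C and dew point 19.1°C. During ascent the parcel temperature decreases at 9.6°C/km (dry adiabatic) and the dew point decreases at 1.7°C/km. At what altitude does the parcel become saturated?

T and T_d converge at 9.6 − 1.7 = 7.9°C per km
Height above start = (37.27 − 19.1) / 7.9 = 2.3 km
LCL altitude = 500 m + 2300 m = 2800 m

2800 m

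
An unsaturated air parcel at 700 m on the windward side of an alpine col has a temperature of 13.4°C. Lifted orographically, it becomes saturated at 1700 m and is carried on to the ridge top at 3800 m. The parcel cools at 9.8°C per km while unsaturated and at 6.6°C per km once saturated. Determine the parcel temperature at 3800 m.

-10.26°C

From 700 m to 1700 m (dry): cools by 9.8 × 1 = 9.8°C, giving 3.6°C.
From 1700 m to 3800 m (saturated): cools by 6.6 × 2.1 = 13.86°C, giving -10.26°C.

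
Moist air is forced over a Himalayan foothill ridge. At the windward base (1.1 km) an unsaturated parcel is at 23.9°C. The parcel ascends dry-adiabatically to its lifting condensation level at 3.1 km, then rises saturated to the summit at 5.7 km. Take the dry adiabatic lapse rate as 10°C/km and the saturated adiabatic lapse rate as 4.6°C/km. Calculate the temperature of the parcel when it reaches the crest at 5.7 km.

-8.06°C

From 1100 m to 3100 m (dry): cools by 10 × 2 = 20°C, giving 3.9°C.
From 3100 m to 5700 m (saturated): cools by 4.6 × 2.6 = 11.96°C, giving -8.06°C.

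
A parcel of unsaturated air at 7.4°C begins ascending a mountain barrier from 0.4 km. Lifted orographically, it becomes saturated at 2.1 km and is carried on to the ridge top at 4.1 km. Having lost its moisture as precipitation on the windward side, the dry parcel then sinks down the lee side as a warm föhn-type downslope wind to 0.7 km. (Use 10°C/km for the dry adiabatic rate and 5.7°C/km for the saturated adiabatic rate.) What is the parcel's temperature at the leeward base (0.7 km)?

13°C

400–2100 m, dry: Δz = 1.7 km ⇒ ΔT = -17°C; T = -9.6°C
2100–4100 m, saturated: Δz = 2 km ⇒ ΔT = -11.4°C; T = -21°C
4100–700 m, dry descent: Δz = 3.4 km ⇒ ΔT = +34°C; T = 13°C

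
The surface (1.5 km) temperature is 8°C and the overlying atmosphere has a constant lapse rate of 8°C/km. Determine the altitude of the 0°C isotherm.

Height above start = (8 − 0) / 8 = 1 km
Altitude = 1500 m + 1000 m = 2500 m

2.5 km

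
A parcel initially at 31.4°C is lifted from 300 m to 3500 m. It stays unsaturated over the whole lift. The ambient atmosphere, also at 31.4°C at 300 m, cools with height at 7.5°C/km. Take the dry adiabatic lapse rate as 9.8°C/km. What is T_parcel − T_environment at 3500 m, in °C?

Parcel:
  300 → 3500 m (dry, 9.8°C/km): ΔT = -9.8 × 3.2 = -31.36°C → T = 0.04°C
Environment:
  300 → 3500 m (environment, 7.5°C/km): ΔT = -7.5 × 3.2 = -24°C → T = 7.4°C
T_parcel − T_env = 0.04 − 7.4 = -7.36°C

-7.36°C (parcel cooler than environment)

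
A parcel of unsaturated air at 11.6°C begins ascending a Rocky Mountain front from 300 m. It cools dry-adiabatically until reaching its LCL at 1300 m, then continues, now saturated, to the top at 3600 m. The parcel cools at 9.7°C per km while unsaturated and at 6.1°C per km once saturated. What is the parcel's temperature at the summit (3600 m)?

Dry to 1300 m: -9.7 × 1 km = -9.7°C, so T = 1.9°C.
Saturated to 3600 m: -6.1 × 2.3 km = -14.03°C, so T = -12.13°C.

-12.13°C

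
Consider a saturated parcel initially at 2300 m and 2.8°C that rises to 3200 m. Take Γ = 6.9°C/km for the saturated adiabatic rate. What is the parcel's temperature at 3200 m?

2300–3200 m, saturated adiabatic: Δz = 0.9 km ⇒ ΔT = -6.21°C; T = -3.41°C

-3.41°C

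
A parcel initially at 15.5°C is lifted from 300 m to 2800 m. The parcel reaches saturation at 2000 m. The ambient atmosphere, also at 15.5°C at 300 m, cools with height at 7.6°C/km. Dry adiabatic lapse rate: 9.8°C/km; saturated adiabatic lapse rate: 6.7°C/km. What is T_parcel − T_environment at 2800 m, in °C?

Parcel:
  Dry to 2000 m: -9.8 × 1.7 km = -16.66°C, so T = -1.16°C.
  Saturated to 2800 m: -6.7 × 0.8 km = -5.36°C, so T = -6.52°C.
Environment:
  Environment to 2800 m: -7.6 × 2.5 km = -19°C, so T = -3.5°C.
T_parcel − T_env = -6.52 − (-3.5) = -3.02°C

-3.02°C (parcel cooler than environment)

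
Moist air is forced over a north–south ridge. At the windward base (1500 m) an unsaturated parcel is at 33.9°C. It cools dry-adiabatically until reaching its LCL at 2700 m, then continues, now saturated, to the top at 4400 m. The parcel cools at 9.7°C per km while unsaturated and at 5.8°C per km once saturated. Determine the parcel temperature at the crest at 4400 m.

From 1500 m to 2700 m (dry): cools by 9.7 × 1.2 = 11.64°C, giving 22.26°C.
From 2700 m to 4400 m (saturated): cools by 5.8 × 1.7 = 9.86°C, giving 12.4°C.

12.4°C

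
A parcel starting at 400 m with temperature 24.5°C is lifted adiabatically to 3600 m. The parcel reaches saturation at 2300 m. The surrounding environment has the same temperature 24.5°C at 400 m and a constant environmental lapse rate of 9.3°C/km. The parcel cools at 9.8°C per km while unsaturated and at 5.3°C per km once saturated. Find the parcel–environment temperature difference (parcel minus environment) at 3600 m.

+4.25°C (parcel warmer than environment)

Parcel:
  From 400 m to 2300 m (dry): cools by 9.8 × 1.9 = 18.62°C, giving 5.88°C.
  From 2300 m to 3600 m (saturated): cools by 5.3 × 1.3 = 6.89°C, giving -1.01°C.
Environment:
  From 400 m to 3600 m (environment): cools by 9.3 × 3.2 = 29.76°C, giving -5.26°C.
T_parcel − T_env = -1.01 − (-5.26) = +4.25°C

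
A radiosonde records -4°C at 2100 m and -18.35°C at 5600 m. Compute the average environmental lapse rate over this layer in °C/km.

4.1°C/km

Γ = −ΔT/Δz = (-4 − (-18.35)) / (5600 − 2100) m
  = 14.35°C / 3.5 km = 4.1°C/km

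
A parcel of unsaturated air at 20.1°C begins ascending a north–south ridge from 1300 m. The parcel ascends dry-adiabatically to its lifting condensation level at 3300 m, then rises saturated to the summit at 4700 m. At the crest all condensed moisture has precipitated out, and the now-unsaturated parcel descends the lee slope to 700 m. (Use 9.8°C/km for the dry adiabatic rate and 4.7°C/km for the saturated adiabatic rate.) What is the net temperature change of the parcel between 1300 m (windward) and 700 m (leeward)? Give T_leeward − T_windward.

+13.02°C

1300–3300 m, dry: Δz = 2 km ⇒ ΔT = -19.6°C; T = 0.5°C
3300–4700 m, saturated: Δz = 1.4 km ⇒ ΔT = -6.58°C; T = -6.08°C
4700–700 m, dry descent: Δz = 4 km ⇒ ΔT = +39.2°C; T = 33.12°C
Net change vs windward start: 33.12 − 20.1 = +13.02°C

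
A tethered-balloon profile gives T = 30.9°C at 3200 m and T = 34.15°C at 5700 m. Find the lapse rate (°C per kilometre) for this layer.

-1.3°C/km

Γ = −ΔT/Δz = (30.9 − 34.15) / (5700 − 3200) m
  = -3.25°C / 2.5 km = -1.3°C/km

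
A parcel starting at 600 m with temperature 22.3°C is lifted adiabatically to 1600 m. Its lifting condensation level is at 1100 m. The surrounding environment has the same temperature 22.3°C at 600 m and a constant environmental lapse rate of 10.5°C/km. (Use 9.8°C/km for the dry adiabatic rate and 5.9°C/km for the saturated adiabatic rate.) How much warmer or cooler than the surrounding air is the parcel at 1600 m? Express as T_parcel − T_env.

Parcel:
  600–1100 m, dry: Δz = 0.5 km ⇒ ΔT = -4.9°C; T = 17.4°C
  1100–1600 m, saturated: Δz = 0.5 km ⇒ ΔT = -2.95°C; T = 14.45°C
Environment:
  600–1600 m, environment: Δz = 1 km ⇒ ΔT = -10.5°C; T = 11.8°C
T_parcel − T_env = 14.45 − 11.8 = +2.65°C

+2.65°C (parcel warmer than environment)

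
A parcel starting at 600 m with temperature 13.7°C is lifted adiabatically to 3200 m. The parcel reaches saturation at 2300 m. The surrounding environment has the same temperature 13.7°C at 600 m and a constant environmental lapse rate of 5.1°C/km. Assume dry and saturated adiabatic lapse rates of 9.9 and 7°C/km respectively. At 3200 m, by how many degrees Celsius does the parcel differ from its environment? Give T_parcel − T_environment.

-9.87°C (parcel cooler than environment)

Parcel:
  From 600 m to 2300 m (dry): cools by 9.9 × 1.7 = 16.83°C, giving -3.13°C.
  From 2300 m to 3200 m (saturated): cools by 7 × 0.9 = 6.3°C, giving -9.43°C.
Environment:
  From 600 m to 3200 m (environment): cools by 5.1 × 2.6 = 13.26°C, giving 0.44°C.
T_parcel − T_env = -9.43 − 0.44 = -9.87°C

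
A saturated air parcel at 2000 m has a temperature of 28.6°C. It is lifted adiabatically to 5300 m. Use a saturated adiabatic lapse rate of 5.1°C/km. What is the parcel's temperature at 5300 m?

Saturated adiabatic to 5300 m: -5.1 × 3.3 km = -16.83°C, so T = 11.77°C.

11.77°C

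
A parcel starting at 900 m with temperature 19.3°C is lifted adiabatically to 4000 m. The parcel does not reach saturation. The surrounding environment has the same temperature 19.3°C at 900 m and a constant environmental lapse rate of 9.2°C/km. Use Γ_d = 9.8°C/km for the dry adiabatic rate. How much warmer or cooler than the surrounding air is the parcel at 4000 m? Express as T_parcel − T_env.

Parcel:
  Dry to 4000 m: -9.8 × 3.1 km = -30.38°C, so T = -11.08°C.
Environment:
  Environment to 4000 m: -9.2 × 3.1 km = -28.52°C, so T = -9.22°C.
T_parcel − T_env = -11.08 − (-9.22) = -1.86°C

-1.86°C (parcel cooler than environment)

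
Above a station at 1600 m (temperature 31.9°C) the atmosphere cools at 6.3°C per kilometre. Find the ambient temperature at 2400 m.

26.86°C

Environmental to 2400 m: -6.3 × 0.8 km = -5.04°C, so T = 26.86°C.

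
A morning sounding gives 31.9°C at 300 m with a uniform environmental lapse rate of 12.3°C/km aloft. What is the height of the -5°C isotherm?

3300 m

Height above start = (31.9 − (-5)) / 12.3 = 3 km
Altitude = 300 m + 3000 m = 3300 m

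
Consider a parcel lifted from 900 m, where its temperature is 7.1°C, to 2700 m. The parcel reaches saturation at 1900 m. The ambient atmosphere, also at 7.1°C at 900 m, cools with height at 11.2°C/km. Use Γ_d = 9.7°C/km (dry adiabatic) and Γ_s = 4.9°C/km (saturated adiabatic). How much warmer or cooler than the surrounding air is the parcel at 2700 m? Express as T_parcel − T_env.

Parcel:
  900 → 1900 m (dry, 9.7°C/km): ΔT = -9.7 × 1 = -9.7°C → T = -2.6°C
  1900 → 2700 m (saturated, 4.9°C/km): ΔT = -4.9 × 0.8 = -3.92°C → T = -6.52°C
Environment:
  900 → 2700 m (environment, 11.2°C/km): ΔT = -11.2 × 1.8 = -20.16°C → T = -13.06°C
T_parcel − T_env = -6.52 − (-13.06) = +6.54°C

+6.54°C (parcel warmer than environment)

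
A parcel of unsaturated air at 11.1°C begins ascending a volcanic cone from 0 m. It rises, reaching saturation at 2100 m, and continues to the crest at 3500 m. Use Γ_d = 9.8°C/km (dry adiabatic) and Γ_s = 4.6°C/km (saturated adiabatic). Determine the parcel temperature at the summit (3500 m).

0 → 2100 m (dry, 9.8°C/km): ΔT = -9.8 × 2.1 = -20.58°C → T = -9.48°C
2100 → 3500 m (saturated, 4.6°C/km): ΔT = -4.6 × 1.4 = -6.44°C → T = -15.92°C

-15.92°C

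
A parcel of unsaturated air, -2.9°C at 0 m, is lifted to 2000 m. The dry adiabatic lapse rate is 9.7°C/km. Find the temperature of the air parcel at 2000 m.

-22.3°C

0 → 2000 m (dry adiabatic, 9.7°C/km): ΔT = -9.7 × 2 = -19.4°C → T = -22.3°C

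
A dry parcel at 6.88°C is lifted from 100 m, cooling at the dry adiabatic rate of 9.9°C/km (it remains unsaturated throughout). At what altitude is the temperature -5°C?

Height above start = (6.88 − (-5)) / 9.9 = 1.2 km
Altitude = 100 m + 1200 m = 1300 m

1300 m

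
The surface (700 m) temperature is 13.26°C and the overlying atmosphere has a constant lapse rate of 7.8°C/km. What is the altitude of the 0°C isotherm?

2400 m

Height above start = (13.26 − 0) / 7.8 = 1.7 km
Altitude = 700 m + 1700 m = 2400 m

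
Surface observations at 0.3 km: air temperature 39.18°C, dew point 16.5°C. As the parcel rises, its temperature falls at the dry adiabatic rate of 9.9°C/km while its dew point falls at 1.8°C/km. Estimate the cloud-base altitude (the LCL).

T and T_d converge at 9.9 − 1.8 = 8.1°C per km
Height above start = (39.18 − 16.5) / 8.1 = 2.8 km
LCL altitude = 300 m + 2800 m = 3100 m

3.1 km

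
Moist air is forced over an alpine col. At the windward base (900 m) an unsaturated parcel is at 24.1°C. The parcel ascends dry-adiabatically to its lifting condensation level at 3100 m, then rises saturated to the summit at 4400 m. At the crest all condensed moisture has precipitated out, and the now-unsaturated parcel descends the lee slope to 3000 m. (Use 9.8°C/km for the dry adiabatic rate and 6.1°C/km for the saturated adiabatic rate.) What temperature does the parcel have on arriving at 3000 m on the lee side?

8.33°C

From 900 m to 3100 m (dry): cools by 9.8 × 2.2 = 21.56°C, giving 2.54°C.
From 3100 m to 4400 m (saturated): cools by 6.1 × 1.3 = 7.93°C, giving -5.39°C.
From 4400 m to 3000 m (dry descent): warms by 9.8 × 1.4 = 13.72°C, giving 8.33°C.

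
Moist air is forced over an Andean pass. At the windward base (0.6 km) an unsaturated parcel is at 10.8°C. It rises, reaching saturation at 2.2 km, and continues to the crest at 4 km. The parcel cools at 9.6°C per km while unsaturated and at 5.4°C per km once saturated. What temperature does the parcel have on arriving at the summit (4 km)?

Dry to 2200 m: -9.6 × 1.6 km = -15.36°C, so T = -4.56°C.
Saturated to 4000 m: -5.4 × 1.8 km = -9.72°C, so T = -14.28°C.

-14.28°C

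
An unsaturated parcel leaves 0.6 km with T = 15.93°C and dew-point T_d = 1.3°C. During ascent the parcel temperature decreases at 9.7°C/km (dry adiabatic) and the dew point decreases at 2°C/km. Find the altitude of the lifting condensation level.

T and T_d converge at 9.7 − 2 = 7.7°C per km
Height above start = (15.93 − 1.3) / 7.7 = 1.9 km
LCL altitude = 600 m + 1900 m = 2500 m

2.5 km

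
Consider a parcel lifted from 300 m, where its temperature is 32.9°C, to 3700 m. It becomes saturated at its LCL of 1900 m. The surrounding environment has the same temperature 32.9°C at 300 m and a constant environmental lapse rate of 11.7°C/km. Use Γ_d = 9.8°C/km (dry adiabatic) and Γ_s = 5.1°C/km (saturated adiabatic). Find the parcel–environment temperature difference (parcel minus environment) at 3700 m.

+14.92°C (parcel warmer than environment)

Parcel:
  Dry to 1900 m: -9.8 × 1.6 km = -15.68°C, so T = 17.22°C.
  Saturated to 3700 m: -5.1 × 1.8 km = -9.18°C, so T = 8.04°C.
Environment:
  Environment to 3700 m: -11.7 × 3.4 km = -39.78°C, so T = -6.88°C.
T_parcel − T_env = 8.04 − (-6.88) = +14.92°C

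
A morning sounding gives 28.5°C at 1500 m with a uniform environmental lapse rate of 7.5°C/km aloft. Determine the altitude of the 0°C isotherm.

Height above start = (28.5 − 0) / 7.5 = 3.8 km
Altitude = 1500 m + 3800 m = 5300 m

5300 m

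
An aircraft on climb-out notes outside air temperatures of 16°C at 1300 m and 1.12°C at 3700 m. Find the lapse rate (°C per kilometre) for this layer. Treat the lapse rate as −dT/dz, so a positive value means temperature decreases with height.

Γ = −ΔT/Δz = (16 − 1.12) / (3700 − 1300) m
  = 14.88°C / 2.4 km = 6.2°C/km

6.2°C/km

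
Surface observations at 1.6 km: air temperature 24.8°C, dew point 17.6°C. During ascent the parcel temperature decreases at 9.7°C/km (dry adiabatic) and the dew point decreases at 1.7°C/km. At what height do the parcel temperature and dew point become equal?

T and T_d converge at 9.7 − 1.7 = 8°C per km
Height above start = (24.8 − 17.6) / 8 = 0.9 km
LCL altitude = 1600 m + 900 m = 2500 m

2.5 km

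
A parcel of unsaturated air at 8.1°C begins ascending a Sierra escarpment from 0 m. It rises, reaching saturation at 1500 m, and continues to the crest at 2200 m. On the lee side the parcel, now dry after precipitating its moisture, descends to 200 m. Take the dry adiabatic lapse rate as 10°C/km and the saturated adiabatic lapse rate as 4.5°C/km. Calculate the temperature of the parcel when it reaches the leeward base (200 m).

9.95°C

0 → 1500 m (dry, 10°C/km): ΔT = -10 × 1.5 = -15°C → T = -6.9°C
1500 → 2200 m (saturated, 4.5°C/km): ΔT = -4.5 × 0.7 = -3.15°C → T = -10.05°C
2200 → 200 m (dry descent, 10°C/km): ΔT = +10 × 2 = +20°C → T = 9.95°C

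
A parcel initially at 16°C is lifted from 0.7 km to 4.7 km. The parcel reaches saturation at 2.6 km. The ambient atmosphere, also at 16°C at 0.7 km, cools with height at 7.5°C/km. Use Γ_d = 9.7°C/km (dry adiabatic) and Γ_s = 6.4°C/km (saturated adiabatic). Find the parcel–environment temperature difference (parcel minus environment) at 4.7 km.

-1.87°C (parcel cooler than environment)

Parcel:
  Dry to 2600 m: -9.7 × 1.9 km = -18.43°C, so T = -2.43°C.
  Saturated to 4700 m: -6.4 × 2.1 km = -13.44°C, so T = -15.87°C.
Environment:
  Environment to 4700 m: -7.5 × 4 km = -30°C, so T = -14°C.
T_parcel − T_env = -15.87 − (-14) = -1.87°C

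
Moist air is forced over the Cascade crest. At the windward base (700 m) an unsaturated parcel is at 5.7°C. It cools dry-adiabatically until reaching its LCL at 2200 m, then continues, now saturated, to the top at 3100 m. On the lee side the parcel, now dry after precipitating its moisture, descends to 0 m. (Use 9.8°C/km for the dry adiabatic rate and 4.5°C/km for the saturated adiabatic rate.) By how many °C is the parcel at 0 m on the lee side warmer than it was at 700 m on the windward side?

700 → 2200 m (dry, 9.8°C/km): ΔT = -9.8 × 1.5 = -14.7°C → T = -9°C
2200 → 3100 m (saturated, 4.5°C/km): ΔT = -4.5 × 0.9 = -4.05°C → T = -13.05°C
3100 → 0 m (dry descent, 9.8°C/km): ΔT = +9.8 × 3.1 = +30.38°C → T = 17.33°C
Net change vs windward start: 17.33 − 5.7 = +11.63°C

+11.63°C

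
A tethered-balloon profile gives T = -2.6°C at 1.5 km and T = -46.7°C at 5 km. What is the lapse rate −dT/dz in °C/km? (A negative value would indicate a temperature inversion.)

12.6°C/km

Γ = −ΔT/Δz = (-2.6 − (-46.7)) / (5000 − 1500) m
  = 44.1°C / 3.5 km = 12.6°C/km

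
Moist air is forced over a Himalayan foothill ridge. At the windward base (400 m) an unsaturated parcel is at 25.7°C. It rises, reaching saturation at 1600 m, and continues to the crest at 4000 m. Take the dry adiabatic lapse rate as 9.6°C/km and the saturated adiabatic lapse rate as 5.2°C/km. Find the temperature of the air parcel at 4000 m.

1.7°C

400–1600 m, dry: Δz = 1.2 km ⇒ ΔT = -11.52°C; T = 14.18°C
1600–4000 m, saturated: Δz = 2.4 km ⇒ ΔT = -12.48°C; T = 1.7°C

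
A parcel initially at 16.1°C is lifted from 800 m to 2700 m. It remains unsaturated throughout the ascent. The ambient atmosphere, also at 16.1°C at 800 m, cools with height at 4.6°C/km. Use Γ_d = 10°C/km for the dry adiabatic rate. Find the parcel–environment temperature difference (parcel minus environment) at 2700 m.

Parcel:
  Dry to 2700 m: -10 × 1.9 km = -19°C, so T = -2.9°C.
Environment:
  Environment to 2700 m: -4.6 × 1.9 km = -8.74°C, so T = 7.36°C.
T_parcel − T_env = -2.9 − 7.36 = -10.26°C

-10.26°C (parcel cooler than environment)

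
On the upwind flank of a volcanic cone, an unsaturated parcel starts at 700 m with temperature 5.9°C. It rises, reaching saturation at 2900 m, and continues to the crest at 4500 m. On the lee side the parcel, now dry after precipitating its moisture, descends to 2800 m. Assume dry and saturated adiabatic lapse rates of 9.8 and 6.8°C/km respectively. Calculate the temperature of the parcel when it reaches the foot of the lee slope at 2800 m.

-9.88°C

700–2900 m, dry: Δz = 2.2 km ⇒ ΔT = -21.56°C; T = -15.66°C
2900–4500 m, saturated: Δz = 1.6 km ⇒ ΔT = -10.88°C; T = -26.54°C
4500–2800 m, dry descent: Δz = 1.7 km ⇒ ΔT = +16.66°C; T = -9.88°C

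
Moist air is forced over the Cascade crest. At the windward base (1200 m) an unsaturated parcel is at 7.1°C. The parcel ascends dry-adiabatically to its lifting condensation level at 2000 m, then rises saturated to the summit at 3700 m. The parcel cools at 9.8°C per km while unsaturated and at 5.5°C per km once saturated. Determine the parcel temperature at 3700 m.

-10.09°C

Dry to 2000 m: -9.8 × 0.8 km = -7.84°C, so T = -0.74°C.
Saturated to 3700 m: -5.5 × 1.7 km = -9.35°C, so T = -10.09°C.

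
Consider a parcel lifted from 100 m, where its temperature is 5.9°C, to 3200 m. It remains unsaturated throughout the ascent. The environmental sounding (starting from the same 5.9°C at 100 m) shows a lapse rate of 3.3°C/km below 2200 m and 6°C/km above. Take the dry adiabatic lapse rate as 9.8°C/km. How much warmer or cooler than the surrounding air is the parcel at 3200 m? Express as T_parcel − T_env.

Parcel:
  From 100 m to 3200 m (dry): cools by 9.8 × 3.1 = 30.38°C, giving -24.48°C.
Environment:
  From 100 m to 2200 m (environment, lower layer): cools by 3.3 × 2.1 = 6.93°C, giving -1.03°C.
  From 2200 m to 3200 m (environment, upper layer): cools by 6 × 1 = 6°C, giving -7.03°C.
T_parcel − T_env = -24.48 − (-7.03) = -17.45°C

-17.45°C (parcel cooler than environment)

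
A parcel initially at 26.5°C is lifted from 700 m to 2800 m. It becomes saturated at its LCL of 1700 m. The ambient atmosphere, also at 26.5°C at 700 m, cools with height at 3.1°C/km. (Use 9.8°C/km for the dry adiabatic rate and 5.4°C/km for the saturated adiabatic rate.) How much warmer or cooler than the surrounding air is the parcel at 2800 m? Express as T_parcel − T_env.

-9.23°C (parcel cooler than environment)

Parcel:
  700 → 1700 m (dry, 9.8°C/km): ΔT = -9.8 × 1 = -9.8°C → T = 16.7°C
  1700 → 2800 m (saturated, 5.4°C/km): ΔT = -5.4 × 1.1 = -5.94°C → T = 10.76°C
Environment:
  700 → 2800 m (environment, 3.1°C/km): ΔT = -3.1 × 2.1 = -6.51°C → T = 19.99°C
T_parcel − T_env = 10.76 − 19.99 = -9.23°C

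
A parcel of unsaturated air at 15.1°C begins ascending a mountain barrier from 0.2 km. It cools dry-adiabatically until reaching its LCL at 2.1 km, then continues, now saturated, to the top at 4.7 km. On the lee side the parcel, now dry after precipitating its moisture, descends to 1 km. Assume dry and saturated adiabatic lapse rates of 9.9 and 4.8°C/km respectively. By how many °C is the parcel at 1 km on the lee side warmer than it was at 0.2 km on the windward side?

+5.34°C

200 → 2100 m (dry, 9.9°C/km): ΔT = -9.9 × 1.9 = -18.81°C → T = -3.71°C
2100 → 4700 m (saturated, 4.8°C/km): ΔT = -4.8 × 2.6 = -12.48°C → T = -16.19°C
4700 → 1000 m (dry descent, 9.9°C/km): ΔT = +9.9 × 3.7 = +36.63°C → T = 20.44°C
Net change vs windward start: 20.44 − 15.1 = +5.34°C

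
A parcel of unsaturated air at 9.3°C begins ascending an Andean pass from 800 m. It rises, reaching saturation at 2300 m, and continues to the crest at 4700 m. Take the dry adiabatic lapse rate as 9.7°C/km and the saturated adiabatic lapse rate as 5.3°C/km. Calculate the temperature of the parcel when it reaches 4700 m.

-17.97°C

800 → 2300 m (dry, 9.7°C/km): ΔT = -9.7 × 1.5 = -14.55°C → T = -5.25°C
2300 → 4700 m (saturated, 5.3°C/km): ΔT = -5.3 × 2.4 = -12.72°C → T = -17.97°C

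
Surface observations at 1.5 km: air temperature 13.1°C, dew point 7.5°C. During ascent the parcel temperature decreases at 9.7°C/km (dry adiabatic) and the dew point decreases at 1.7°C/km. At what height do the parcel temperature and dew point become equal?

2.2 km

T and T_d converge at 9.7 − 1.7 = 8°C per km
Height above start = (13.1 − 7.5) / 8 = 0.7 km
LCL altitude = 1500 m + 700 m = 2200 m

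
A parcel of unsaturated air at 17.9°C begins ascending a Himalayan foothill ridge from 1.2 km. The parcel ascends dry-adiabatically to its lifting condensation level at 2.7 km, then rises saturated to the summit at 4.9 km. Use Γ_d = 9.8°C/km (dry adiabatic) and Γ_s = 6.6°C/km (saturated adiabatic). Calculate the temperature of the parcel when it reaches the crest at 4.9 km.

-11.32°C

1200–2700 m, dry: Δz = 1.5 km ⇒ ΔT = -14.7°C; T = 3.2°C
2700–4900 m, saturated: Δz = 2.2 km ⇒ ΔT = -14.52°C; T = -11.32°C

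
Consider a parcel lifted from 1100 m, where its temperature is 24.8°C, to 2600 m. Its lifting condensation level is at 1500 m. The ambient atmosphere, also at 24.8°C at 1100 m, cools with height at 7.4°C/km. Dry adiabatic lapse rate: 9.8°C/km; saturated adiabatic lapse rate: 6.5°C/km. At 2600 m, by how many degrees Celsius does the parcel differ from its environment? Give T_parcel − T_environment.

Parcel:
  Dry to 1500 m: -9.8 × 0.4 km = -3.92°C, so T = 20.88°C.
  Saturated to 2600 m: -6.5 × 1.1 km = -7.15°C, so T = 13.73°C.
Environment:
  Environment to 2600 m: -7.4 × 1.5 km = -11.1°C, so T = 13.7°C.
T_parcel − T_env = 13.73 − 13.7 = +0.03°C

+0.03°C (parcel warmer than environment)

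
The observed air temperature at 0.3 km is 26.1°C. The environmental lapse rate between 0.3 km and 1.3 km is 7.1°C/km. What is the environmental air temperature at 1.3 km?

Environmental to 1300 m: -7.1 × 1 km = -7.1°C, so T = 19°C.

19°C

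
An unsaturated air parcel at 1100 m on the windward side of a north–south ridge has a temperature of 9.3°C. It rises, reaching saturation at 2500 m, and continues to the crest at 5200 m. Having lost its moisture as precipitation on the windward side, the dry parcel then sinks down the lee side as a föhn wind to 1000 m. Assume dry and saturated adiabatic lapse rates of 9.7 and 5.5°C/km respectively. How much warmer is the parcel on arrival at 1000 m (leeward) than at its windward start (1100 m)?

+12.31°C

From 1100 m to 2500 m (dry): cools by 9.7 × 1.4 = 13.58°C, giving -4.28°C.
From 2500 m to 5200 m (saturated): cools by 5.5 × 2.7 = 14.85°C, giving -19.13°C.
From 5200 m to 1000 m (dry descent): warms by 9.7 × 4.2 = 40.74°C, giving 21.61°C.
Net change vs windward start: 21.61 − 9.3 = +12.31°C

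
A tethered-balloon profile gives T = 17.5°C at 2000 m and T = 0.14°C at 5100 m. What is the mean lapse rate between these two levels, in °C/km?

Γ = −ΔT/Δz = (17.5 − 0.14) / (5100 − 2000) m
  = 17.36°C / 3.1 km = 5.6°C/km

5.6°C/km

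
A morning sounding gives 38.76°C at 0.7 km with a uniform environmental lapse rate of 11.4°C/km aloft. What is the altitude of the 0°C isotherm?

4.1 km

Height above start = (38.76 − 0) / 11.4 = 3.4 km
Altitude = 700 m + 3400 m = 4100 m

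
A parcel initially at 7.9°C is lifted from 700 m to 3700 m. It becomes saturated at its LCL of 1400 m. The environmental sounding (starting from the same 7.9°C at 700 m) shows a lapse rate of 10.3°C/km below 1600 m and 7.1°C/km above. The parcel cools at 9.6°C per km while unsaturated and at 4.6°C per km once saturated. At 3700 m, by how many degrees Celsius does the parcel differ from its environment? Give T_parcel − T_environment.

+6.88°C (parcel warmer than environment)

Parcel:
  700–1400 m, dry: Δz = 0.7 km ⇒ ΔT = -6.72°C; T = 1.18°C
  1400–3700 m, saturated: Δz = 2.3 km ⇒ ΔT = -10.58°C; T = -9.4°C
Environment:
  700–1600 m, environment, lower layer: Δz = 0.9 km ⇒ ΔT = -9.27°C; T = -1.37°C
  1600–3700 m, environment, upper layer: Δz = 2.1 km ⇒ ΔT = -14.91°C; T = -16.28°C
T_parcel − T_env = -9.4 − (-16.28) = +6.88°C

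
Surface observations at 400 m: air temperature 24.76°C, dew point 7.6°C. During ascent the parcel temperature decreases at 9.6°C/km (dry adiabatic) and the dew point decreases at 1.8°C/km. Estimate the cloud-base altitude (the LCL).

2600 m

T and T_d converge at 9.6 − 1.8 = 7.8°C per km
Height above start = (24.76 − 7.6) / 7.8 = 2.2 km
LCL altitude = 400 m + 2200 m = 2600 m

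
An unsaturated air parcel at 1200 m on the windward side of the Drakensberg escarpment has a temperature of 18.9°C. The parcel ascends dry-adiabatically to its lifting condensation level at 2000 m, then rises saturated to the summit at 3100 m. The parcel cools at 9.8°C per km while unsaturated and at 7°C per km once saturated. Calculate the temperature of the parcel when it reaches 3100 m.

3.36°C

From 1200 m to 2000 m (dry): cools by 9.8 × 0.8 = 7.84°C, giving 11.06°C.
From 2000 m to 3100 m (saturated): cools by 7 × 1.1 = 7.7°C, giving 3.36°C.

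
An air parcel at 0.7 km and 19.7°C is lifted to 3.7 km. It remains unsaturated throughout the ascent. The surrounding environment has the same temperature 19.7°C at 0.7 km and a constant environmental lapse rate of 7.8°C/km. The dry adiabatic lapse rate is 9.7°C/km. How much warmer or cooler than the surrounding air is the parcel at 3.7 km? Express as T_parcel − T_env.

-5.7°C (parcel cooler than environment)

Parcel:
  700–3700 m, dry: Δz = 3 km ⇒ ΔT = -29.1°C; T = -9.4°C
Environment:
  700–3700 m, environment: Δz = 3 km ⇒ ΔT = -23.4°C; T = -3.7°C
T_parcel − T_env = -9.4 − (-3.7) = -5.7°C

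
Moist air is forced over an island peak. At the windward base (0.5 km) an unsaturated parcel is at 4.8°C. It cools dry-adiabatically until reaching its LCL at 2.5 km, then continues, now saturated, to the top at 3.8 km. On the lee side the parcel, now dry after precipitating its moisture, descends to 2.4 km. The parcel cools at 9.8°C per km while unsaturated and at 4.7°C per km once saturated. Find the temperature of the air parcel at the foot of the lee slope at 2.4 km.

500 → 2500 m (dry, 9.8°C/km): ΔT = -9.8 × 2 = -19.6°C → T = -14.8°C
2500 → 3800 m (saturated, 4.7°C/km): ΔT = -4.7 × 1.3 = -6.11°C → T = -20.91°C
3800 → 2400 m (dry descent, 9.8°C/km): ΔT = +9.8 × 1.4 = +13.72°C → T = -7.19°C

-7.19°C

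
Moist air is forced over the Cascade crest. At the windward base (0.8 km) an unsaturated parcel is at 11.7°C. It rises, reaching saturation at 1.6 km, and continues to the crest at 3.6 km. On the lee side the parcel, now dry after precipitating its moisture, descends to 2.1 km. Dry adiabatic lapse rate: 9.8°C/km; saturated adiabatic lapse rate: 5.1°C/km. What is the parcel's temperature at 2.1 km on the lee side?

Dry to 1600 m: -9.8 × 0.8 km = -7.84°C, so T = 3.86°C.
Saturated to 3600 m: -5.1 × 2 km = -10.2°C, so T = -6.34°C.
Dry descent to 2100 m: +9.8 × 1.5 km = +14.7°C, so T = 8.36°C.

8.36°C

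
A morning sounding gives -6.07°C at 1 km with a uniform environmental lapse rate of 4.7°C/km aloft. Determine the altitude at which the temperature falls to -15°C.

2.9 km

Height above start = (-6.07 − (-15)) / 4.7 = 1.9 km
Altitude = 1000 m + 1900 m = 2900 m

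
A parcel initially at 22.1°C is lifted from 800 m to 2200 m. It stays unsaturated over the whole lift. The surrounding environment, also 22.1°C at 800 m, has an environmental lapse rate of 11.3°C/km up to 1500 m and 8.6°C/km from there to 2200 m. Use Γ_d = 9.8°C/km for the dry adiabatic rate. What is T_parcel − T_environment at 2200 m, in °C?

+0.21°C (parcel warmer than environment)

Parcel:
  From 800 m to 2200 m (dry): cools by 9.8 × 1.4 = 13.72°C, giving 8.38°C.
Environment:
  From 800 m to 1500 m (environment, lower layer): cools by 11.3 × 0.7 = 7.91°C, giving 14.19°C.
  From 1500 m to 2200 m (environment, upper layer): cools by 8.6 × 0.7 = 6.02°C, giving 8.17°C.
T_parcel − T_env = 8.38 − 8.17 = +0.21°C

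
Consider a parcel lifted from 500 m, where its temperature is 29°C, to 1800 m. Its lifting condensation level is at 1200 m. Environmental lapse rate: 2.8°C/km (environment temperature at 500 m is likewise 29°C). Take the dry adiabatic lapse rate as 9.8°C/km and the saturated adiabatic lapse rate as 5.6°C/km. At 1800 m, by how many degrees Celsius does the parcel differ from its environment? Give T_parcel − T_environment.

-6.58°C (parcel cooler than environment)

Parcel:
  500–1200 m, dry: Δz = 0.7 km ⇒ ΔT = -6.86°C; T = 22.14°C
  1200–1800 m, saturated: Δz = 0.6 km ⇒ ΔT = -3.36°C; T = 18.78°C
Environment:
  500–1800 m, environment: Δz = 1.3 km ⇒ ΔT = -3.64°C; T = 25.36°C
T_parcel − T_env = 18.78 − 25.36 = -6.58°C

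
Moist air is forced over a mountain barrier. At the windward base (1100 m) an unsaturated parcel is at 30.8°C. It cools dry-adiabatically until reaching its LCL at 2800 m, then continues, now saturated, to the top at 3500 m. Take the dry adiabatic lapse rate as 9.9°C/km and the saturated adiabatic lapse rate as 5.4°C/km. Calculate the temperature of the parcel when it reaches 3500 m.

1100–2800 m, dry: Δz = 1.7 km ⇒ ΔT = -16.83°C; T = 13.97°C
2800–3500 m, saturated: Δz = 0.7 km ⇒ ΔT = -3.78°C; T = 10.19°C

10.19°C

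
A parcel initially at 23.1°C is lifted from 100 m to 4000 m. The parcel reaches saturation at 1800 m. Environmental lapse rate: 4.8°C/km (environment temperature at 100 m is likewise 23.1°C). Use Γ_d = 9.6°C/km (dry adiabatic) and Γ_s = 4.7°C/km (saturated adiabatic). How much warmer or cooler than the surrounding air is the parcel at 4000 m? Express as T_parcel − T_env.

-7.94°C (parcel cooler than environment)

Parcel:
  100–1800 m, dry: Δz = 1.7 km ⇒ ΔT = -16.32°C; T = 6.78°C
  1800–4000 m, saturated: Δz = 2.2 km ⇒ ΔT = -10.34°C; T = -3.56°C
Environment:
  100–4000 m, environment: Δz = 3.9 km ⇒ ΔT = -18.72°C; T = 4.38°C
T_parcel − T_env = -3.56 − 4.38 = -7.94°C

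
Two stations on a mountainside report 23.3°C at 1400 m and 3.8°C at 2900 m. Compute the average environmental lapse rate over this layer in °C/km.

13°C/km

Γ = −ΔT/Δz = (23.3 − 3.8) / (2900 − 1400) m
  = 19.5°C / 1.5 km = 13°C/km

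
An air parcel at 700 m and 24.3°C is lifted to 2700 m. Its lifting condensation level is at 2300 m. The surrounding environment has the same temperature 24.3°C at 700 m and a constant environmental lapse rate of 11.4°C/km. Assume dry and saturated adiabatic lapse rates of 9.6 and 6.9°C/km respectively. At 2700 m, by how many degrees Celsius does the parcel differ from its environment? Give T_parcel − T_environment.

+4.68°C (parcel warmer than environment)

Parcel:
  700–2300 m, dry: Δz = 1.6 km ⇒ ΔT = -15.36°C; T = 8.94°C
  2300–2700 m, saturated: Δz = 0.4 km ⇒ ΔT = -2.76°C; T = 6.18°C
Environment:
  700–2700 m, environment: Δz = 2 km ⇒ ΔT = -22.8°C; T = 1.5°C
T_parcel − T_env = 6.18 − 1.5 = +4.68°C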